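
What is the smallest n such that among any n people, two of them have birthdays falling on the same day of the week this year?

8

There are 7 days of the week acting as pigeonholes.
With 7 people we could place one in each, avoiding any repeat.
One more forces some class to hold 2, so 7 + 1 = 8.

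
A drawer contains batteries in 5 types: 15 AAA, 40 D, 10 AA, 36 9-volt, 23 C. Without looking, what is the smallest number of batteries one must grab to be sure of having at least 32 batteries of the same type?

Treat the 5 types as pigeonholes.
In the worst case we take at most 31 of each type, but all 15 AAA, all 10 AA, and all 23 C (fewer than 31), giving 15 + 31 + 10 + 31 + 23 = 110.
One more battery then forces some type to 32, so 110 + 1 = 111.

111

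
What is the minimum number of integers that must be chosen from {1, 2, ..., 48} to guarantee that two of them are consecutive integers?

25

Partition {1, …, 48} into 24 pairs: {1,2}, {3,4}, …, {47,48}.
Choosing 24 integers — say the 24 even numbers 2, 4, …, 48 — takes one from each pair and avoids the property.
Choosing 25 forces two into the same pair by pigeonhole, and those are consecutive. So 25.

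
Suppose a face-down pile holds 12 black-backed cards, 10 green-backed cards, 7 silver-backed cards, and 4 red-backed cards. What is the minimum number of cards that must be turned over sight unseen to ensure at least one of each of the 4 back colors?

The hardest back color to obtain is red-backed: we could draw every other card first — 33 − 4 = 29 cards — without a single red-backed one.
The next draw must be red-backed, so 29 + 1 = 30.

30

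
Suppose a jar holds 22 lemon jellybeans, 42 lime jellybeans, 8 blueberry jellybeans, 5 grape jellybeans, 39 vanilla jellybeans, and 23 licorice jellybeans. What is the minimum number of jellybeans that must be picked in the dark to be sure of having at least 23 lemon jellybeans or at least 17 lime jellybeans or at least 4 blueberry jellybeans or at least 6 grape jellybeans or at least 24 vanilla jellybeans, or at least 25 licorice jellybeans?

The worst case stops just short of every target: 22 lemon, 16 lime, 3 blueberry, 5 grape, 23 vanilla, all 23 licorice — 22 + 16 + 3 + 5 + 23 + 23 = 92 jellybeans.
One more jellybean must push some flavor to its target, so 92 + 1 = 93.

93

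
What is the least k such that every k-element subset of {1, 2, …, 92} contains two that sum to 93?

Partition {1, …, 92} into 46 pairs: {1,92}, {2,91}, …, {46,47}.
Choosing 46 integers — say the integers 1 through 46 — takes one from each pair and avoids the property.
Choosing 47 forces two into the same pair by pigeonhole, and those sum to 93. So 47.

47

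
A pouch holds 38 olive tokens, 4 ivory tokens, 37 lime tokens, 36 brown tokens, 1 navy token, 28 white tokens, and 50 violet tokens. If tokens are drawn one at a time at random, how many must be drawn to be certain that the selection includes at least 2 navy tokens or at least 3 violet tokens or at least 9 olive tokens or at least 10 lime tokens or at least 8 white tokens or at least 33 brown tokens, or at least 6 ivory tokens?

The worst case stops just short of every target: 8 olive, all 4 ivory, 9 lime, 32 brown, 1 navy, 7 white, 2 violet — 8 + 4 + 9 + 32 + 1 + 7 + 2 = 63 tokens.
One more token must push some color to its target, so 63 + 1 = 64.

64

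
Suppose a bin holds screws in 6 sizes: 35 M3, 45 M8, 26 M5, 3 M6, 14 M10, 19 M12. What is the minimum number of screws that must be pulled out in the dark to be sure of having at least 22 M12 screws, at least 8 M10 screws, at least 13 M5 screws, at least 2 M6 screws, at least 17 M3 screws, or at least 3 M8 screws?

58

The worst case stops just short of every target: 16 M3, 2 M8, 12 M5, 1 M6, 7 M10, all 19 M12 — 16 + 2 + 12 + 1 + 7 + 19 = 57 screws.
One more screw must push some size to its target, so 57 + 1 = 58.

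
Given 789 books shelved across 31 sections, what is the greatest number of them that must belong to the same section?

26

The 789 books fall into 31 sections.
If each of the 31 sections held at most 25, the total would be at most 31 × 25 = 775 < 789, a contradiction.
So at least one holds ⌈789/31⌉ = 26.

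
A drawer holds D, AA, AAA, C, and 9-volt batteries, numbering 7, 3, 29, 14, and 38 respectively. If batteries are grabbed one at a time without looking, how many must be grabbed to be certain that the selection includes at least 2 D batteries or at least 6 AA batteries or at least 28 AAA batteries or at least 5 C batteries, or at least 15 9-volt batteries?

The worst case stops just short of every target: 1 D, all 3 AA, 27 AAA, 4 C, 14 9-volt — 1 + 3 + 27 + 4 + 14 = 49 batteries.
One more battery must push some type to its target, so 49 + 1 = 50.

50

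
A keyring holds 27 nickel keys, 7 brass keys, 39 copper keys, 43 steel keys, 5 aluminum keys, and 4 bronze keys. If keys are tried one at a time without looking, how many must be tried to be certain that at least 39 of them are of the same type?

120

In the worst case we take at most 38 of each type, but all 27 nickel, all 7 brass, all 5 aluminum, and all 4 bronze (fewer than 38), giving 27 + 7 + 38 + 38 + 5 + 4 = 119.
One more key then forces some type to 39, so 119 + 1 = 120.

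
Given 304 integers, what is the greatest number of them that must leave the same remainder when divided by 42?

8

The 304 integers fall into 42 residue classes modulo 42.
If each of the 42 residue classes modulo 42 held at most 7, the total would be at most 42 × 7 = 294 < 304, a contradiction.
So at least one holds ⌈304/42⌉ = 8.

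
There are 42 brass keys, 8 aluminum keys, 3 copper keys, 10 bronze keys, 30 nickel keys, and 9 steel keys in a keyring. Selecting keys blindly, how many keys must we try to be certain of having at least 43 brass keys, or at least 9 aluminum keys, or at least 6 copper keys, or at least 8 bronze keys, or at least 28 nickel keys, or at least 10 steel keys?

Each of the 6 types has its own threshold; avoid all of them simultaneously.
The worst case stops just short of every target: 42 brass, 8 aluminum, all 3 copper, 7 bronze, 27 nickel, 9 steel — 42 + 8 + 3 + 7 + 27 + 9 = 96 keys.
One more key must push some type to its target, so 96 + 1 = 97.

97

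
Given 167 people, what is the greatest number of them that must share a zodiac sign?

14

There are 12 zodiac signs, which serve as the pigeonholes.
If each of the 12 zodiac signs held at most 13, the total would be at most 12 × 13 = 156 < 167, a contradiction.
So at least one holds ⌈167/12⌉ = 14.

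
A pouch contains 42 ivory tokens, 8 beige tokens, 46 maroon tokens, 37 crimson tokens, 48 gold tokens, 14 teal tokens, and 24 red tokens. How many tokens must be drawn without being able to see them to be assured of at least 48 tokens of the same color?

Treat the 7 colors as pigeonholes.
In the worst case we take at most 47 of each color, but all 42 ivory, all 8 beige, all 46 maroon, all 37 crimson, all 14 teal, and all 24 red (fewer than 47), giving 42 + 8 + 46 + 37 + 47 + 14 + 24 = 218.
One more token then forces some color to 48, so 218 + 1 = 219.

219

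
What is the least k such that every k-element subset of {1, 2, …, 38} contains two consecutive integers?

Partition {1, …, 38} into 19 pairs: {1,2}, {3,4}, …, {37,38}.
Choosing 19 integers — say the 19 even numbers 2, 4, …, 38 — takes one from each pair and avoids the property.
Choosing 20 forces two into the same pair by pigeonhole, and those are consecutive. So 20.

20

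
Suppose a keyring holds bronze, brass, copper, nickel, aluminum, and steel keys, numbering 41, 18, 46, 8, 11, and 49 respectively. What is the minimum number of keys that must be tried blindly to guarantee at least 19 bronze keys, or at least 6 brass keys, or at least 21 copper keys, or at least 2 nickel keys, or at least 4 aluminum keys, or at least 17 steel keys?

The worst case stops just short of every target: 18 bronze, 5 brass, 20 copper, 1 nickel, 3 aluminum, 16 steel — 18 + 5 + 20 + 1 + 3 + 16 = 63 keys.
One more key must push some type to its target, so 63 + 1 = 64.

64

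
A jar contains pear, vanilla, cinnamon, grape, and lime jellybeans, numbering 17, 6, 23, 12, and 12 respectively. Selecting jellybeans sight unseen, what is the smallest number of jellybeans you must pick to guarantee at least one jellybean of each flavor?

65

The hardest flavor to obtain is vanilla: we could draw every other jellybean first — 70 − 6 = 64 jellybeans — without a single vanilla one.
The next draw must be vanilla, so 64 + 1 = 65.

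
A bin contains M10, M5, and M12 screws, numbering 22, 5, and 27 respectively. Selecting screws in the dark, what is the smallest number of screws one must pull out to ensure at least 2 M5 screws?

51

The worst case draws every non-M5 screw first: 22 + 27 = 49.
The next 2 draws are then forced to be M5, giving 49 + 2 = 51.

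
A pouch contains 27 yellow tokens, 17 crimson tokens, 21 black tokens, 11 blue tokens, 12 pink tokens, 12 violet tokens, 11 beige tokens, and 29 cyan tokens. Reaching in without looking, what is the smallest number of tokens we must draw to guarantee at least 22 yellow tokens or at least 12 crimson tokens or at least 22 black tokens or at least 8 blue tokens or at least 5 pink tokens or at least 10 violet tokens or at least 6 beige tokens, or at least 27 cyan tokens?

105

The worst case stops just short of every target: 21 yellow, 11 crimson, 21 black, 7 blue, 4 pink, 9 violet, 5 beige, 26 cyan — 21 + 11 + 21 + 7 + 4 + 9 + 5 + 26 = 104 tokens.
One more token must push some color to its target, so 104 + 1 = 105.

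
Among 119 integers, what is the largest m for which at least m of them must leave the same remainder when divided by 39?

4

The 119 integers fall into 39 residue classes modulo 39.
If each of the 39 residue classes modulo 39 held at most 3, the total would be at most 39 × 3 = 117 < 119, a contradiction.
So at least one holds ⌈119/39⌉ = 4.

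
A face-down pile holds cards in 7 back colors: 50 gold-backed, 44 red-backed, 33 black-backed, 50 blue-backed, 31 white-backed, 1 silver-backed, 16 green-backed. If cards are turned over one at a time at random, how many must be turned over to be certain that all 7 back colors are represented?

The hardest back color to obtain is silver-backed: we could draw every other card first — 225 − 1 = 224 cards — without a single silver-backed one.
The next draw must be silver-backed, so 224 + 1 = 225.

225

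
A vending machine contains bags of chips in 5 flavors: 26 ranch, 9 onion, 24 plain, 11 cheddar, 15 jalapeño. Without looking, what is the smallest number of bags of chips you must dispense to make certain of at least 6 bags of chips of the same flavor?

26

The worst case takes 5 bags of chips of each flavor without reaching 6 of any: 5 × 5 = 25.
The next bag of chips must bring some flavor to 6, so 25 + 1 = 26.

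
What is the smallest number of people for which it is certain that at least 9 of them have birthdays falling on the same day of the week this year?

There are 7 days of the week acting as pigeonholes.
With 7 × 8 = 56 people we could place exactly 8 in each, with no class reaching 9.
One more forces some class to hold 9, so 56 + 1 = 57.

57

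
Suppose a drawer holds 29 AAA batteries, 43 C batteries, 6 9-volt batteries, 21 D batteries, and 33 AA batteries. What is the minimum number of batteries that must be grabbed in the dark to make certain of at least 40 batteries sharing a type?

129

In the worst case we take at most 39 of each type, but all 29 AAA, all 6 9-volt, all 21 D, and all 33 AA (fewer than 39), giving 29 + 39 + 6 + 21 + 33 = 128.
One more battery then forces some type to 40, so 128 + 1 = 129.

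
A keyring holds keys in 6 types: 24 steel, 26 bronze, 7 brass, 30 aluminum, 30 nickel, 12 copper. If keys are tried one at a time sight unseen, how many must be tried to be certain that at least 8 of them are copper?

125

The worst case draws every non-copper key first: 24 + 26 + 7 + 30 + 30 = 117.
The next 8 draws are then forced to be copper, giving 117 + 8 = 125.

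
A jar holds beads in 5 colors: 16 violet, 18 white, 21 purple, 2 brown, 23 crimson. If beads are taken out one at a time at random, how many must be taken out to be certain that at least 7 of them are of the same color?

27

In the worst case we take at most 6 of each color, but all 2 brown (fewer than 6), giving 6 + 6 + 6 + 2 + 6 = 26.
One more bead then forces some color to 7, so 26 + 1 = 27.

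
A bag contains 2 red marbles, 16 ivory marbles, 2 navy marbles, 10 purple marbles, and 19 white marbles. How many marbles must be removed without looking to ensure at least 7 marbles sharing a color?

In the worst case we take at most 6 of each color, but all 2 red and all 2 navy (fewer than 6), giving 2 + 6 + 2 + 6 + 6 = 22.
One more marble then forces some color to 7, so 22 + 1 = 23.

23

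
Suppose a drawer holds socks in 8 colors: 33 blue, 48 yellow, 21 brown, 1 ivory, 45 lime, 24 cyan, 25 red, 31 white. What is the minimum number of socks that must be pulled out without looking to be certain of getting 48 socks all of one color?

228

In the worst case we take at most 47 of each color, but all 33 blue, all 21 brown, all 1 ivory, all 45 lime, all 24 cyan, all 25 red, and all 31 white (fewer than 47), giving 33 + 47 + 21 + 1 + 45 + 24 + 25 + 31 = 227.
One more sock then forces some color to 48, so 227 + 1 = 228.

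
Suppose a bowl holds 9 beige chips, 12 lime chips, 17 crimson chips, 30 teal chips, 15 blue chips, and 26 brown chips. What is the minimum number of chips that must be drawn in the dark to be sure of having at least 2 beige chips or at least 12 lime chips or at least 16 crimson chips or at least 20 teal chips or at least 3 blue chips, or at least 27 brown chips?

75

The worst case stops just short of every target: 1 beige, 11 lime, 15 crimson, 19 teal, 2 blue, 26 brown — 1 + 11 + 15 + 19 + 2 + 26 = 74 chips.
One more chip must push some color to its target, so 74 + 1 = 75.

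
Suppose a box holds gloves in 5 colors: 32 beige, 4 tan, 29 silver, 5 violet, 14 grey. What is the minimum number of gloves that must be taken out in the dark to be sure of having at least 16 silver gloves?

The worst case draws every non-silver glove first: 32 + 4 + 5 + 14 = 55.
The next 16 draws are then forced to be silver, giving 55 + 16 = 71.

71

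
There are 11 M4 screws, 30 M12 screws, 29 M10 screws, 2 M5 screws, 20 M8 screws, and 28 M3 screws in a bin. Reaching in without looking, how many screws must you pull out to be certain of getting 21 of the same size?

Treat the 6 sizes as pigeonholes.
In the worst case we take at most 20 of each size, but all 11 M4 and all 2 M5 (fewer than 20), giving 11 + 20 + 20 + 2 + 20 + 20 = 93.
One more screw then forces some size to 21, so 93 + 1 = 94.

94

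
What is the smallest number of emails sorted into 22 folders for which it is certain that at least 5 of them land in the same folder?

89

There are 22 folders acting as pigeonholes.
With 22 × 4 = 88 emails we could place exactly 4 in each, with no class reaching 5.
One more forces some class to hold 5, so 88 + 1 = 89.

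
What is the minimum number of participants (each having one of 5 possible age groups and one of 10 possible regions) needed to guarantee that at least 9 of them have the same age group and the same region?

401

There are 5 × 10 = 50 (age group, region) combinations acting as pigeonholes.
With 50 × 8 = 400 participants we could place exactly 8 in each, with no (age group, region) pair reaching 9.
One more forces some (age group, region) pair to hold 9, so 400 + 1 = 401.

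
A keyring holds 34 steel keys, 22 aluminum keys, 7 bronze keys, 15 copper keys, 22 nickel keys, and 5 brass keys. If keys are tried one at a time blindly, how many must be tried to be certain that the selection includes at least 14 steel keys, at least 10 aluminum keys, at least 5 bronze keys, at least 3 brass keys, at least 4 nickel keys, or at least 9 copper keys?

The worst case stops just short of every target: 13 steel, 9 aluminum, 4 bronze, 8 copper, 3 nickel, 2 brass — 13 + 9 + 4 + 8 + 3 + 2 = 39 keys.
One more key must push some type to its target, so 39 + 1 = 40.

40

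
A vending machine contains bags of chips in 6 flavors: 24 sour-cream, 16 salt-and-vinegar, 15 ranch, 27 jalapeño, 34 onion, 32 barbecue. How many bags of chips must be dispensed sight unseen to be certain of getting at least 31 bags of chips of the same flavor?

In the worst case we take at most 30 of each flavor, but all 24 sour-cream, all 16 salt-and-vinegar, all 15 ranch, and all 27 jalapeño (fewer than 30), giving 24 + 16 + 15 + 27 + 30 + 30 = 142.
One more bag of chips then forces some flavor to 31, so 142 + 1 = 143.

143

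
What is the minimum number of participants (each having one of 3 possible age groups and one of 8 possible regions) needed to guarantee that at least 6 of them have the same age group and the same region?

There are 3 × 8 = 24 (age group, region) combinations acting as pigeonholes.
With 24 × 5 = 120 participants we could place exactly 5 in each, with no (age group, region) pair reaching 6.
One more forces some (age group, region) pair to hold 6, so 120 + 1 = 121.

121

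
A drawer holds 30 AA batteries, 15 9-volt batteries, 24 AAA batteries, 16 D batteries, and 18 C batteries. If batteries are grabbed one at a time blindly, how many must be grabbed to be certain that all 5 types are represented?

The hardest type to obtain is 9-volt: we could draw every other battery first — 103 − 15 = 88 batteries — without a single 9-volt one.
The next draw must be 9-volt, so 88 + 1 = 89.

89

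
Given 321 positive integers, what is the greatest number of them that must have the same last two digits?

The 321 positive integers fall into 100 possible two-digit endings.
If each of the 100 possible two-digit endings held at most 3, the total would be at most 100 × 3 = 300 < 321, a contradiction.
So at least one holds ⌈321/100⌉ = 4.

4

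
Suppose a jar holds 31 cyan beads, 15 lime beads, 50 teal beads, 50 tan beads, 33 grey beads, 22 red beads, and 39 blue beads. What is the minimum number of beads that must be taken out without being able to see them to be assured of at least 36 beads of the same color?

207

Treat the 7 colors as pigeonholes.
In the worst case we take at most 35 of each color, but all 31 cyan, all 15 lime, all 33 grey, and all 22 red (fewer than 35), giving 31 + 15 + 35 + 35 + 33 + 22 + 35 = 206.
One more bead then forces some color to 36, so 206 + 1 = 207.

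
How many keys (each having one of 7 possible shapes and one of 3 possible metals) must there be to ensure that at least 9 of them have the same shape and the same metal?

There are 7 × 3 = 21 (shape, metal) combinations acting as pigeonholes.
With 21 × 8 = 168 keys we could place exactly 8 in each, with no (shape, metal) pair reaching 9.
One more forces some (shape, metal) pair to hold 9, so 168 + 1 = 169.

169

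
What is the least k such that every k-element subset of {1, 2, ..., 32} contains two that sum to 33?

17

Partition {1, …, 32} into 16 pairs: {1,32}, {2,31}, …, {16,17}.
Choosing 16 integers — say the integers 1 through 16 — takes one from each pair and avoids the property.
Choosing 17 forces two into the same pair by pigeonhole, and those sum to 33. So 17.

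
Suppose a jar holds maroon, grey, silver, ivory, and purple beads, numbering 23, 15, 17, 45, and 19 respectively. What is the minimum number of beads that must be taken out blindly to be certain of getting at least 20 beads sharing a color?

90

Treat the 5 colors as pigeonholes.
In the worst case we take at most 19 of each color, but all 15 grey and all 17 silver (fewer than 19), giving 19 + 15 + 17 + 19 + 19 = 89.
One more bead then forces some color to 20, so 89 + 1 = 90.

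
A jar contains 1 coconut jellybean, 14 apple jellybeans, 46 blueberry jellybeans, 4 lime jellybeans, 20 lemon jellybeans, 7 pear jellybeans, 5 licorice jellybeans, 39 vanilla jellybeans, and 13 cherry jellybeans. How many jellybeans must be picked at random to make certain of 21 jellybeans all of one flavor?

In the worst case we take at most 20 of each flavor, but all 1 coconut, all 14 apple, all 4 lime, all 7 pear, all 5 licorice, and all 13 cherry (fewer than 20), giving 1 + 14 + 20 + 4 + 20 + 7 + 5 + 20 + 13 = 104.
One more jellybean then forces some flavor to 21, so 104 + 1 = 105.

105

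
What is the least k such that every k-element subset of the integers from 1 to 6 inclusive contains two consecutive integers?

4

Partition {1, …, 6} into 3 pairs: {1,2}, {3,4}, …, {5,6}.
Choosing 3 integers — say the 3 even numbers 2, 4, …, 6 — takes one from each pair and avoids the property.
Choosing 4 forces two into the same pair by pigeonhole, and those are consecutive. So 4.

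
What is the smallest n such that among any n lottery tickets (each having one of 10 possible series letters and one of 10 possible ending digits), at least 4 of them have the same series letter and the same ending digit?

301

There are 10 × 10 = 100 (series letter, ending digit) combinations acting as pigeonholes.
With 100 × 3 = 300 lottery tickets we could place exactly 3 in each, with no (series letter, ending digit) pair reaching 4.
One more forces some (series letter, ending digit) pair to hold 4, so 300 + 1 = 301.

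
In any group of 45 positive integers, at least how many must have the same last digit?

There are 10 possible last digits, which serve as the pigeonholes.
If each of the 10 possible last digits held at most 4, the total would be at most 10 × 4 = 40 < 45, a contradiction.
So at least one holds ⌈45/10⌉ = 5.

5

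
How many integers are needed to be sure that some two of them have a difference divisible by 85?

86

Use the pigeonhole principle on residue classes: two integers differ by a multiple of 85 exactly when they share a remainder mod 85.
There are 85 residue classes mod 85, so 85 integers can all lie in distinct classes.
One more integer must repeat a residue, giving a difference divisible by 85. So n = 85 + 1 = 86.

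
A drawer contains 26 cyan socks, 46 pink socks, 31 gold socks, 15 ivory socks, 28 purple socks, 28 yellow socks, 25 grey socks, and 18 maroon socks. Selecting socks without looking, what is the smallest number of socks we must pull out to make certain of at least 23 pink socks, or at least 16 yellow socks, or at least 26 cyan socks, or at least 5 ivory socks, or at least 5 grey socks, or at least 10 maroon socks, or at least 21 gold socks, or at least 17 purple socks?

116

Each of the 8 colors has its own threshold; avoid all of them simultaneously.
The worst case stops just short of every target: 25 cyan, 22 pink, 20 gold, 4 ivory, 16 purple, 15 yellow, 4 grey, 9 maroon — 25 + 22 + 20 + 4 + 16 + 15 + 4 + 9 = 115 socks.
One more sock must push some color to its target, so 115 + 1 = 116.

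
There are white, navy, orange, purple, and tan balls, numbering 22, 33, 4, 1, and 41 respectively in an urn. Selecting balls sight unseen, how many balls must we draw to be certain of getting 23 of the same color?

In the worst case we take at most 22 of each color, but all 4 orange and all 1 purple (fewer than 22), giving 22 + 22 + 4 + 1 + 22 = 71.
One more ball then forces some color to 23, so 71 + 1 = 72.

72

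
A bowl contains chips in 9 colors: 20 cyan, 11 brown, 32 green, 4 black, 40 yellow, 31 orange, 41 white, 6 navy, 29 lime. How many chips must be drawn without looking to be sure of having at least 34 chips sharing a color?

In the worst case we take at most 33 of each color, but all 20 cyan, all 11 brown, all 32 green, all 4 black, all 31 orange, all 6 navy, and all 29 lime (fewer than 33), giving 20 + 11 + 32 + 4 + 33 + 31 + 33 + 6 + 29 = 199.
One more chip then forces some color to 34, so 199 + 1 = 200.

200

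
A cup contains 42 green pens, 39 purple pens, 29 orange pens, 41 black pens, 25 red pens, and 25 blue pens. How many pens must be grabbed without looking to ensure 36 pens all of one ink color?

In the worst case we take at most 35 of each ink color, but all 29 orange, all 25 red, and all 25 blue (fewer than 35), giving 35 + 35 + 29 + 35 + 25 + 25 = 184.
One more pen then forces some ink color to 36, so 184 + 1 = 185.

185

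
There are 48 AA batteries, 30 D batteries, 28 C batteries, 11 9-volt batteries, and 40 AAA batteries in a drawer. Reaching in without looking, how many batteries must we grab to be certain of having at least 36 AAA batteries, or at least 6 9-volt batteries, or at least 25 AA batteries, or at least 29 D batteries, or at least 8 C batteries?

100

Each of the 5 types has its own threshold; avoid all of them simultaneously.
The worst case stops just short of every target: 24 AA, 28 D, 7 C, 5 9-volt, 35 AAA — 24 + 28 + 7 + 5 + 35 = 99 batteries.
One more battery must push some type to its target, so 99 + 1 = 100.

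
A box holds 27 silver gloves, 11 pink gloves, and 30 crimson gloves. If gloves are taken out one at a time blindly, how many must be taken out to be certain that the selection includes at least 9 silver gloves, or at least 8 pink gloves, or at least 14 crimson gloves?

29

The worst case stops just short of every target: 8 silver, 7 pink, 13 crimson — 8 + 7 + 13 = 28 gloves.
One more glove must push some color to its target, so 28 + 1 = 29.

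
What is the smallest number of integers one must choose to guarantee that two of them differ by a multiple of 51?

52

Two integers differ by a multiple of 51 exactly when they share a remainder mod 51.
There are 51 residue classes mod 51, so 51 integers can all lie in distinct classes.
One more integer must repeat a residue, giving a difference divisible by 51. So n = 51 + 1 = 52.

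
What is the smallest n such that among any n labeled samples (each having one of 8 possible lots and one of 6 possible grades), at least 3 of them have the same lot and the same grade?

There are 8 × 6 = 48 (lot, grade) combinations acting as pigeonholes.
With 48 × 2 = 96 labeled samples we could place exactly 2 in each, with no (lot, grade) pair reaching 3.
One more forces some (lot, grade) pair to hold 3, so 96 + 1 = 97.

97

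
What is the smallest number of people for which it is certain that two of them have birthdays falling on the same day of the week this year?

8

There are 7 days of the week acting as pigeonholes.
With 7 people we could place one in each, avoiding any repeat.
One more forces some class to hold 2, so 7 + 1 = 8.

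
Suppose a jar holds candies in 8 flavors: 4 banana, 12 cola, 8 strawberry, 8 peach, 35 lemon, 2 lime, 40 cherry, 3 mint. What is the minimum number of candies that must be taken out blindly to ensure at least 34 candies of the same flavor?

104

In the worst case we take at most 33 of each flavor, but all 4 banana, all 12 cola, all 8 strawberry, all 8 peach, all 2 lime, and all 3 mint (fewer than 33), giving 4 + 12 + 8 + 8 + 33 + 2 + 33 + 3 = 103.
One more candy then forces some flavor to 34, so 103 + 1 = 104.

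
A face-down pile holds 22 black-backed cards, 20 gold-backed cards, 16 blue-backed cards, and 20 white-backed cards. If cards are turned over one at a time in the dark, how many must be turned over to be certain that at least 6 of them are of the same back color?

Treat the 4 back colors as pigeonholes.
The worst case takes 5 cards of each back color without reaching 6 of any: 4 × 5 = 20.
The next card must bring some back color to 6, so 20 + 1 = 21.

21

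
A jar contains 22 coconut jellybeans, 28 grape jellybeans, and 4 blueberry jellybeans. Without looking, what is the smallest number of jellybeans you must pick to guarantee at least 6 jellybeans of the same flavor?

Treat the 3 flavors as pigeonholes.
In the worst case we take at most 5 of each flavor, but all 4 blueberry (fewer than 5), giving 5 + 5 + 4 = 14.
One more jellybean then forces some flavor to 6, so 14 + 1 = 15.

15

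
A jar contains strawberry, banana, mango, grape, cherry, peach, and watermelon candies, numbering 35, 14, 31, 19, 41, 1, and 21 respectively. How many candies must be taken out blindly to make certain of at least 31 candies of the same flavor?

146

In the worst case we take at most 30 of each flavor, but all 14 banana, all 19 grape, all 1 peach, and all 21 watermelon (fewer than 30), giving 30 + 14 + 30 + 19 + 30 + 1 + 21 = 145.
One more candy then forces some flavor to 31, so 145 + 1 = 146.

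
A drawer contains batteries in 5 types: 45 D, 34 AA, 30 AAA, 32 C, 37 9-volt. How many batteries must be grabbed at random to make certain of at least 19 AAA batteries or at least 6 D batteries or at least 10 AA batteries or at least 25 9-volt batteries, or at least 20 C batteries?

76

The worst case stops just short of every target: 5 D, 9 AA, 18 AAA, 19 C, 24 9-volt — 5 + 9 + 18 + 19 + 24 = 75 batteries.
One more battery must push some type to its target, so 75 + 1 = 76.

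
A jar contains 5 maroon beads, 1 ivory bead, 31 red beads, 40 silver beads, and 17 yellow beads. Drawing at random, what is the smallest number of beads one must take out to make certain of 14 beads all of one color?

46

Treat the 5 colors as pigeonholes.
In the worst case we take at most 13 of each color, but all 5 maroon and all 1 ivory (fewer than 13), giving 5 + 1 + 13 + 13 + 13 = 45.
One more bead then forces some color to 14, so 45 + 1 = 46.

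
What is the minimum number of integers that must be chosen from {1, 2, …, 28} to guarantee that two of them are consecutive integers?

Partition {1, …, 28} into 14 pairs: {1,2}, {3,4}, …, {27,28}.
Choosing 14 integers — say the 14 even numbers 2, 4, …, 28 — takes one from each pair and avoids the property.
Choosing 15 forces two into the same pair by pigeonhole, and those are consecutive. So 15.

15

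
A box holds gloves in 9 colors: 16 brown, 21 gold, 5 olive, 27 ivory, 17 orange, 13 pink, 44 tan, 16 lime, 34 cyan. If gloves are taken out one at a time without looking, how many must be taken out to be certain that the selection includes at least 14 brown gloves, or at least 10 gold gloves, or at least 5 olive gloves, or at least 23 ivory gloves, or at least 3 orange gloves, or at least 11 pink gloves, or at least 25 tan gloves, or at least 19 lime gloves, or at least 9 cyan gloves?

109

Each of the 9 colors has its own threshold; avoid all of them simultaneously.
The worst case stops just short of every target: 13 brown, 9 gold, 4 olive, 22 ivory, 2 orange, 10 pink, 24 tan, all 16 lime, 8 cyan — 13 + 9 + 4 + 22 + 2 + 10 + 24 + 16 + 8 = 108 gloves.
One more glove must push some color to its target, so 108 + 1 = 109.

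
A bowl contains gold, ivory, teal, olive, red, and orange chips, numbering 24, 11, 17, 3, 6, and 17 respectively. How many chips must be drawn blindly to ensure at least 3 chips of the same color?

Treat the 6 colors as pigeonholes.
The worst case takes 2 chips of each color without reaching 3 of any: 6 × 2 = 12.
The next chip must bring some color to 3, so 12 + 1 = 13.

13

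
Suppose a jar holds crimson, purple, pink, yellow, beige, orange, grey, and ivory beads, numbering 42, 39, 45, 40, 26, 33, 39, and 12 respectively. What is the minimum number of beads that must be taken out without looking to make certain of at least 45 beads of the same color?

Treat the 8 colors as pigeonholes.
In the worst case we take at most 44 of each color, but all 42 crimson, all 39 purple, all 40 yellow, all 26 beige, all 33 orange, all 39 grey, and all 12 ivory (fewer than 44), giving 42 + 39 + 44 + 40 + 26 + 33 + 39 + 12 = 275.
One more bead then forces some color to 45, so 275 + 1 = 276.

276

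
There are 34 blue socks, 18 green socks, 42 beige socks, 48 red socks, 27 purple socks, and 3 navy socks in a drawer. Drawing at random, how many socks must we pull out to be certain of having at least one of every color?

170

The hardest color to obtain is navy: we could draw every other sock first — 172 − 3 = 169 socks — without a single navy one.
The next draw must be navy, so 169 + 1 = 170.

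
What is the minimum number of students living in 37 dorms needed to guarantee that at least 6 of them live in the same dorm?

186

There are 37 dorms acting as pigeonholes.
With 37 × 5 = 185 students we could place exactly 5 in each, with no class reaching 6.
One more forces some class to hold 6, so 185 + 1 = 186.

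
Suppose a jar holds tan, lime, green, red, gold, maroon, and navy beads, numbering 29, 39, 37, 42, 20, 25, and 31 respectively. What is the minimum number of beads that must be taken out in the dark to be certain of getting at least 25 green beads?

The worst case draws every non-green bead first: 29 + 39 + 42 + 20 + 25 + 31 = 186.
The next 25 draws are then forced to be green, giving 186 + 25 = 211.

211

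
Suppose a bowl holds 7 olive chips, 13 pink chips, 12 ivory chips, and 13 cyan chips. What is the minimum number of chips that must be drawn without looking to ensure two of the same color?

Treat the 4 colors as pigeonholes.
The worst case takes 1 chip of each color without reaching 2 of any: 4 × 1 = 4.
The next chip must bring some color to 2, so 4 + 1 = 5.

5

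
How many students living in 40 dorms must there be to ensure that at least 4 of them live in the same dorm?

121

There are 40 dorms acting as pigeonholes.
With 40 × 3 = 120 students we could place exactly 3 in each, with no class reaching 4.
One more forces some class to hold 4, so 120 + 1 = 121.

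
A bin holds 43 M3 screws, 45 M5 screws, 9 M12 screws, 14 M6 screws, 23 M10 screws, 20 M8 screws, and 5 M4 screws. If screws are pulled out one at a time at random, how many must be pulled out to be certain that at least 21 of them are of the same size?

109

In the worst case we take at most 20 of each size, but all 9 M12, all 14 M6, and all 5 M4 (fewer than 20), giving 20 + 20 + 9 + 14 + 20 + 20 + 5 = 108.
One more screw then forces some size to 21, so 108 + 1 = 109.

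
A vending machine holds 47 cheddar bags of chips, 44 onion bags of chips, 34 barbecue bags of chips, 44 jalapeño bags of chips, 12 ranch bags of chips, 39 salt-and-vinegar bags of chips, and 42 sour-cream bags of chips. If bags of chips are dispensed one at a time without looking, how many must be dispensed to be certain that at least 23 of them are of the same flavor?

Treat the 7 flavors as pigeonholes.
In the worst case we take at most 22 of each flavor, but all 12 ranch (fewer than 22), giving 22 + 22 + 22 + 22 + 12 + 22 + 22 = 144.
One more bag of chips then forces some flavor to 23, so 144 + 1 = 145.

145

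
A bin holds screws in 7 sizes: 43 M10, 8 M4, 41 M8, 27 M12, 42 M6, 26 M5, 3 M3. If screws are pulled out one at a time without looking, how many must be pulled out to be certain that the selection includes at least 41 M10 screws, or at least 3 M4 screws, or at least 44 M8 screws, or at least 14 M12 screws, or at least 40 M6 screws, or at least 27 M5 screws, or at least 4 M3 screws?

The worst case stops just short of every target: 40 M10, 2 M4, all 41 M8, 13 M12, 39 M6, 26 M5, 3 M3 — 40 + 2 + 41 + 13 + 39 + 26 + 3 = 164 screws.
One more screw must push some size to its target, so 164 + 1 = 165.

165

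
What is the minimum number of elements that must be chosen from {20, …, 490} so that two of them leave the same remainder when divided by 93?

Group the integers by remainder mod 93; there are 93 residue classes, each nonempty in this range.
Choosing one from each class (93 integers) avoids any shared remainder.
One more choice must repeat a class, so two differ by a multiple of 93. Hence 93 + 1 = 94.

94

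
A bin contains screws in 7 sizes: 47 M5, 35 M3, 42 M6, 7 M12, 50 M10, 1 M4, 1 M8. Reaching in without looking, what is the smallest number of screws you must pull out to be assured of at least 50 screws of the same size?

183

Treat the 7 sizes as pigeonholes.
In the worst case we take at most 49 of each size, but all 47 M5, all 35 M3, all 42 M6, all 7 M12, all 1 M4, and all 1 M8 (fewer than 49), giving 47 + 35 + 42 + 7 + 49 + 1 + 1 = 182.
One more screw then forces some size to 50, so 182 + 1 = 183.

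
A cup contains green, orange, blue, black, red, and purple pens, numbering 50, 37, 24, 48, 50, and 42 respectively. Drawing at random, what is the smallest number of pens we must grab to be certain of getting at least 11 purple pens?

The worst case draws every non-purple pen first: 50 + 37 + 24 + 48 + 50 = 209.
The next 11 draws are then forced to be purple, giving 209 + 11 = 220.

220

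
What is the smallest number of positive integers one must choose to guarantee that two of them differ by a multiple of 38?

39

Two integers differ by a multiple of 38 exactly when they share a remainder mod 38.
There are 38 residue classes mod 38, so 38 integers can all lie in distinct classes.
One more integer must repeat a residue, giving a difference divisible by 38. So n = 38 + 1 = 39.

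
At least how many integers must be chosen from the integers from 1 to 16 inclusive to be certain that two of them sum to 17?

Partition {1, …, 16} into 8 pairs: {1,16}, {2,15}, …, {8,9}.
Choosing 8 integers — say the integers 1 through 8 — takes one from each pair and avoids the property.
Choosing 9 forces two into the same pair by pigeonhole, and those sum to 17. So 9.

9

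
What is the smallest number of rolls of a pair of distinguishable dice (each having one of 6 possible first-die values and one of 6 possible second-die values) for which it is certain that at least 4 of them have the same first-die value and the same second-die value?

109

There are 6 × 6 = 36 (first-die value, second-die value) combinations acting as pigeonholes.
With 36 × 3 = 108 rolls of a pair of distinguishable dice we could place exactly 3 in each, with no (first-die value, second-die value) pair reaching 4.
One more forces some (first-die value, second-die value) pair to hold 4, so 108 + 1 = 109.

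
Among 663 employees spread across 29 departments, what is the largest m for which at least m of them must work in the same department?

23

The 663 employees fall into 29 departments.
If each of the 29 departments held at most 22, the total would be at most 29 × 22 = 638 < 663, a contradiction.
So at least one holds ⌈663/29⌉ = 23.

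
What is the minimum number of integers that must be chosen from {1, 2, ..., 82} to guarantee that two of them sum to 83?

42

Partition {1, …, 82} into 41 pairs: {1,82}, {2,81}, …, {41,42}.
Choosing 41 integers — say the integers 1 through 41 — takes one from each pair and avoids the property.
Choosing 42 forces two into the same pair by pigeonhole, and those sum to 83. So 42.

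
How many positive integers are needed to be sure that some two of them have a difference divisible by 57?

58

Two integers differ by a multiple of 57 exactly when they share a remainder mod 57.
There are 57 residue classes mod 57, so 57 integers can all lie in distinct classes.
One more integer must repeat a residue, giving a difference divisible by 57. So n = 57 + 1 = 58.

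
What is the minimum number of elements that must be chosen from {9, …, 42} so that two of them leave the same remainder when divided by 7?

Use the pigeonhole principle on residue classes: group the integers by remainder mod 7; there are 7 residue classes, each nonempty in this range.
Choosing one from each class (7 integers) avoids any shared remainder.
One more choice must repeat a class, so two differ by a multiple of 7. Hence 7 + 1 = 8.

8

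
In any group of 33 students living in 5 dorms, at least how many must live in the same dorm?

7

The 33 students fall into 5 dorms.
If each of the 5 dorms held at most 6, the total would be at most 5 × 6 = 30 < 33, a contradiction.
So at least one holds ⌈33/5⌉ = 7.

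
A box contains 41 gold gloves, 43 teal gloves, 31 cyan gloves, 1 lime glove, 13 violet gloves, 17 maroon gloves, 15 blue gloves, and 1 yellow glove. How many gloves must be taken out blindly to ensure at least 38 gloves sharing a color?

Treat the 8 colors as pigeonholes.
In the worst case we take at most 37 of each color, but all 31 cyan, all 1 lime, all 13 violet, all 17 maroon, all 15 blue, and all 1 yellow (fewer than 37), giving 37 + 37 + 31 + 1 + 13 + 17 + 15 + 1 = 152.
One more glove then forces some color to 38, so 152 + 1 = 153.

153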